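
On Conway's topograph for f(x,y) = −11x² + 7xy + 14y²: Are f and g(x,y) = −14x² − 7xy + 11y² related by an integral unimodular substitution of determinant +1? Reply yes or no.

D₁ = 665, D₂ = 665
river cycle of f (length 10): (14, 21, -4), (-4, 19, 19), (19, 19, -4), (-4, 21, 14), (14, 7, -11), (-11, 15, 10), (10, 25, -1), (-1, 25, 10), (10, 15, -11), (-11, 7, 14)
river cycle of g (length 10): (11, 7, -14), (-14, 21, 4), (4, 19, -19), (-19, 19, 4), (4, 21, -14), (-14, 7, 11), (11, 15, -10), (-10, 25, 1), (1, 25, -10), (-10, 15, 11)
cycles differ ⇒ inequivalent

no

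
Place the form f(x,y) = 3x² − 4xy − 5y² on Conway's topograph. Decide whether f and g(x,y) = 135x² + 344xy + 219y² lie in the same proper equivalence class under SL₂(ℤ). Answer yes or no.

D₁ = 76, D₂ = 76
river cycle of f (length 6): (-5, 4, 3), (3, 8, -1), (-1, 8, 3), (3, 4, -5), (-5, 6, 2), (2, 6, -5)
river cycle of g (length 6): (-1, 8, 3), (3, 4, -5), (-5, 6, 2), (2, 6, -5), (-5, 4, 3), (3, 8, -1)
cycles coincide ⇒ equivalent

yes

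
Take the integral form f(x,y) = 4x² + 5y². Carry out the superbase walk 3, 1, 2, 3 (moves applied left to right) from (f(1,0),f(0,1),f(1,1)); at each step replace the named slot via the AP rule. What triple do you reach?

start (4,5,9) = (f(1,0),f(0,1),f(1,1))
replace slot 3: 2·(4+5) − 9 = 9 → (4,5,9)
replace slot 1: 2·(5+9) − 4 = 24 → (24,5,9)
replace slot 2: 2·(24+9) − 5 = 61 → (24,61,9)
replace slot 3: 2·(24+61) − 9 = 161 → (24,61,161)

24,61,161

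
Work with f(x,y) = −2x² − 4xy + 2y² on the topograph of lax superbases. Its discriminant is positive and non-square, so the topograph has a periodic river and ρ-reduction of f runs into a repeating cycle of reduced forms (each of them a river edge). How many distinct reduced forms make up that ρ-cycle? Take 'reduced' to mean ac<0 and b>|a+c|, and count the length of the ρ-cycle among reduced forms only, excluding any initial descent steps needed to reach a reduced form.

D = 32, ⌊√D⌋ = 5
descent: ρ → (2,4,-2)  [lands on river]
river: ρ → (-2,4,2)
ρ-cycle length = 2 (tail of 1 descent step not counted)

2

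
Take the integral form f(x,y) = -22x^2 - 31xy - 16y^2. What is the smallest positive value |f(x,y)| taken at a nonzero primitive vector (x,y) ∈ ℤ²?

translate: b→-13 (≡31 mod 44), so (22,31,16)→(22,-13,7)
flip: (22,-13,7)→(7,13,22)
translate: b→-1 (≡13 mod 14), so (7,13,22)→(7,-1,16)
reduced (well bottom): (7,-1,16) with a≤c, −a<b≤a
well minimum |f| = |-7| = 7 (negative-definite)

7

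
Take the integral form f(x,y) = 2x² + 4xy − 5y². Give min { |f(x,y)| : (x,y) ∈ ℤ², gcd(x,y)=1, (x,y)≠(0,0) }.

river: ρ → (-5,6,1)
river: ρ → (1,6,-5)
river: ρ → (-5,4,2)
river: ρ → (2,4,-5)
closes: descent 0, river 4
min |a| on river = 1

1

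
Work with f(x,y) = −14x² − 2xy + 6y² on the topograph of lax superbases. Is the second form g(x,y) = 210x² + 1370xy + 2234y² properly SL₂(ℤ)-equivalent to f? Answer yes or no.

D₁ = 340, D₂ = 340
river cycle of f (length 6): (6, 14, -6), (-6, 10, 10), (10, 10, -6), (-6, 14, 6), (6, 10, -10), (-10, 10, 6)
river cycle of g (length 6): (-6, 10, 10), (10, 10, -6), (-6, 14, 6), (6, 10, -10), (-10, 10, 6), (6, 14, -6)
cycles coincide ⇒ equivalent

yes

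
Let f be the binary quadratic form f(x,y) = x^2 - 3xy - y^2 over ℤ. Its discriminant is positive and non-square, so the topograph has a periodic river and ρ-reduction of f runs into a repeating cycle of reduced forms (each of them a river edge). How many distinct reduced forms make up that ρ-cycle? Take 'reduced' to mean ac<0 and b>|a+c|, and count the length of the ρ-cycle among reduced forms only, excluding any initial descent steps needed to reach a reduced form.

D = 13, ⌊√D⌋ = 3
descent: ρ → (-1,3,1)  [lands on river]
river: ρ → (1,3,-1)
ρ-cycle length = 2 (tail of 1 descent step not counted)

2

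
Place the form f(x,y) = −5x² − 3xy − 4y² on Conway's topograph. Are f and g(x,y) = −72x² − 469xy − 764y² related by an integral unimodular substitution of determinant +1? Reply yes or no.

D₁ = -71, D₂ = -71
f is negative-definite; reduce −f:
−f: flip: (5,3,4)→(4,-3,5)
−f: reduced (well bottom): (4,-3,5) with a≤c, −a<b≤a
flip sign back: reduced form of f is (-4,3,-5)
g is negative-definite; reduce −g:
−g: translate: b→37 (≡469 mod 144), so (72,469,764)→(72,37,5)
−g: flip: (72,37,5)→(5,-37,72)
−g: translate: b→3 (≡-37 mod 10), so (5,-37,72)→(5,3,4)
−g: flip: (5,3,4)→(4,-3,5)
−g: reduced (well bottom): (4,-3,5) with a≤c, −a<b≤a
flip sign back: reduced form of g is (-4,3,-5)
reduced forms (-4, 3, -5) vs (-4, 3, -5) ⇒ equivalent

yes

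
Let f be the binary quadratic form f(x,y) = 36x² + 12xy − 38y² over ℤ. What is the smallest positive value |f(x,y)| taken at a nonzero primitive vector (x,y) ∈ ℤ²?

river: ρ → (-38,64,10)
river: ρ → (10,56,-62)
river: ρ → (-62,68,4)
river: ρ → (4,68,-62)
river: ρ → (-62,56,10)
river: ρ → (10,64,-38)
river: ρ → (-38,12,36)
river: ρ → (36,60,-14)
river: ρ → (-14,52,52)
river: ρ → (52,52,-14)
river: ρ → (-14,60,36)
river: ρ → (36,12,-38)
closes: descent 0, river 12
min |a| on river = 4

4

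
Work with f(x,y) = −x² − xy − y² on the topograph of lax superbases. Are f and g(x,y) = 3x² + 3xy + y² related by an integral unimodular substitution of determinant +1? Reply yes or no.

D₁ = -3, D₂ = -3
f is negative-definite; reduce −f:
−f: reduced (well bottom): (1,1,1) with a≤c, −a<b≤a
flip sign back: reduced form of f is (-1,-1,-1)
g: flip: (3,3,1)→(1,-3,3)
g: translate: b→1 (≡-3 mod 2), so (1,-3,3)→(1,1,1)
g: reduced (well bottom): (1,1,1) with a≤c, −a<b≤a
reduced forms (-1, -1, -1) vs (1, 1, 1) ⇒ inequivalent

no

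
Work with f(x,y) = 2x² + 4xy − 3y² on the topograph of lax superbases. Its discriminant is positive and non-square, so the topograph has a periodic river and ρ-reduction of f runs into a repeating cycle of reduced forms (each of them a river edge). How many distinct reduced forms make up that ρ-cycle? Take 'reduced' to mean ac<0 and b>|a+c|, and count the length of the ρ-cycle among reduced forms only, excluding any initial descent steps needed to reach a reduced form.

D = 40, ⌊√D⌋ = 6
river: ρ → (-3,2,3)
river: ρ → (3,4,-2)
river: ρ → (-2,4,3)
river: ρ → (3,2,-3)
river: ρ → (-3,4,2)
river: ρ → (2,4,-3)
ρ-cycle length = 6 (tail of 0 descent steps not counted)

6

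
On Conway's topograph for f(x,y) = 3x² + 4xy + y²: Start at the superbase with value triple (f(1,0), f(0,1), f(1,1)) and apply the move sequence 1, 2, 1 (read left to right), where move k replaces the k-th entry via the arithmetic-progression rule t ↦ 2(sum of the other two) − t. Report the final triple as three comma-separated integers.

start (3,1,8) = (f(1,0),f(0,1),f(1,1))
replace slot 1: 2·(1+8) − 3 = 15 → (15,1,8)
replace slot 2: 2·(15+8) − 1 = 45 → (15,45,8)
replace slot 1: 2·(45+8) − 15 = 91 → (91,45,8)

91,45,8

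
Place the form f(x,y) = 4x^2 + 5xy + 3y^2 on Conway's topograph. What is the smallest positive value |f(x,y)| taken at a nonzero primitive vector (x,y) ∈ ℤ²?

translate: b→-3 (≡5 mod 8), so (4,5,3)→(4,-3,2)
flip: (4,-3,2)→(2,3,4)
translate: b→-1 (≡3 mod 4), so (2,3,4)→(2,-1,3)
reduced (well bottom): (2,-1,3) with a≤c, −a<b≤a
well minimum = a = 2

2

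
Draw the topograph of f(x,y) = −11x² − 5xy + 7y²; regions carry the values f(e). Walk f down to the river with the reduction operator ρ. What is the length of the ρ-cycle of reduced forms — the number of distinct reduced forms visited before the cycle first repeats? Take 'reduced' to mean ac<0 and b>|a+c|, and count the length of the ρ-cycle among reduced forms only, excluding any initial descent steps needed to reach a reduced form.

D = 333, ⌊√D⌋ = 18
descent: ρ → (7,5,-11)  [lands on river]
river: ρ → (-11,17,1)
river: ρ → (1,17,-11)
river: ρ → (-11,5,7)
river: ρ → (7,9,-9)
river: ρ → (-9,9,7)
ρ-cycle length = 6 (tail of 1 descent step not counted)

6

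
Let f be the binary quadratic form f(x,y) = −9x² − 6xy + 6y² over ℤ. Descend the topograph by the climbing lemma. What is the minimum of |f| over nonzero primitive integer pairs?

descent: ρ → (6,6,-9)  [lands on river]
river: ρ → (-9,12,3)
river: ρ → (3,12,-9)
river: ρ → (-9,6,6)
closes: descent 1, river 4
min |a| on river = 3

3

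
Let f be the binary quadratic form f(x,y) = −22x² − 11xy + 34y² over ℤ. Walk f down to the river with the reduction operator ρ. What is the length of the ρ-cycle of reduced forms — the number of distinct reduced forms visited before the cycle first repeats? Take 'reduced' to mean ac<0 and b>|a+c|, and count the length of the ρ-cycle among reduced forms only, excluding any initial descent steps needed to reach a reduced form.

D = 3113, ⌊√D⌋ = 55
descent: ρ → (34,11,-22)
descent: ρ → (-22,33,23)  [lands on river]
river: ρ → (23,13,-32)
river: ρ → (-32,51,4)
river: ρ → (4,53,-19)
river: ρ → (-19,23,34)
river: ρ → (34,45,-8)
river: ρ → (-8,51,16)
river: ρ → (16,45,-17)
river: ρ → (-17,23,38)
river: ρ → (38,53,-2)
river: ρ → (-2,55,11)
river: ρ → (11,55,-2)
river: ρ → (-2,53,38)
river: ρ → (38,23,-17)
river: ρ → (-17,45,16)
river: ρ → (16,51,-8)
river: ρ → (-8,45,34)
river: ρ → (34,23,-19)
river: ρ → (-19,53,4)
river: ρ → (4,51,-32)
river: ρ → (-32,13,23)
river: ρ → (23,33,-22)
river: ρ → (-22,55,1)
river: ρ → (1,55,-22)
ρ-cycle length = 24 (tail of 2 descent steps not counted)

24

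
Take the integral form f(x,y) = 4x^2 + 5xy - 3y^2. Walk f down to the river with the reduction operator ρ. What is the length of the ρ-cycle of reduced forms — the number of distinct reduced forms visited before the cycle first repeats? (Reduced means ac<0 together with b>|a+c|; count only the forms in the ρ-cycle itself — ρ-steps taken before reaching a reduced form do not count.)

D = 73, ⌊√D⌋ = 8
river: ρ → (-3,7,2)
river: ρ → (2,5,-6)
river: ρ → (-6,7,1)
river: ρ → (1,7,-6)
river: ρ → (-6,5,2)
river: ρ → (2,7,-3)
river: ρ → (-3,5,4)
river: ρ → (4,3,-4)
river: ρ → (-4,5,3)
river: ρ → (3,7,-2)
river: ρ → (-2,5,6)
river: ρ → (6,7,-1)
river: ρ → (-1,7,6)
river: ρ → (6,5,-2)
river: ρ → (-2,7,3)
river: ρ → (3,5,-4)
river: ρ → (-4,3,4)
river: ρ → (4,5,-3)
ρ-cycle length = 18 (tail of 0 descent steps not counted)

18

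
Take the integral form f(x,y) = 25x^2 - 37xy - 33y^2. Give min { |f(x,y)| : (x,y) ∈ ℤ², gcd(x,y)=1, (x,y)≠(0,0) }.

descent: ρ → (-33,37,25)  [lands on river]
river: ρ → (25,63,-7)
river: ρ → (-7,63,25)
river: ρ → (25,37,-33)
river: ρ → (-33,29,29)
river: ρ → (29,29,-33)
closes: descent 1, river 6
min |a| on river = 7

7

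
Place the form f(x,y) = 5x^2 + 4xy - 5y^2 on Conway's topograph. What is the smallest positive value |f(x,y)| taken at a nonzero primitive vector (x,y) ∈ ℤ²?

river: ρ → (-5,6,4)
river: ρ → (4,10,-1)
river: ρ → (-1,10,4)
river: ρ → (4,6,-5)
river: ρ → (-5,4,5)
river: ρ → (5,6,-4)
river: ρ → (-4,10,1)
river: ρ → (1,10,-4)
river: ρ → (-4,6,5)
river: ρ → (5,4,-5)
closes: descent 0, river 10
min |a| on river = 1

1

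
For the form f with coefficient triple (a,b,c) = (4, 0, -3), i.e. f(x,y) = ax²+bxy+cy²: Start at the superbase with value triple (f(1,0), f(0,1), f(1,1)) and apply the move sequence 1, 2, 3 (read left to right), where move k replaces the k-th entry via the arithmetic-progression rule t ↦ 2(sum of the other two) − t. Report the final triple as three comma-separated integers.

start (4,-3,1) = (f(1,0),f(0,1),f(1,1))
replace slot 1: 2·((-3)+1) − 4 = -8 → (-8,-3,1)
replace slot 2: 2·((-8)+1) − (-3) = -11 → (-8,-11,1)
replace slot 3: 2·((-8)+(-11)) − 1 = -39 → (-8,-11,-39)

-8,-11,-39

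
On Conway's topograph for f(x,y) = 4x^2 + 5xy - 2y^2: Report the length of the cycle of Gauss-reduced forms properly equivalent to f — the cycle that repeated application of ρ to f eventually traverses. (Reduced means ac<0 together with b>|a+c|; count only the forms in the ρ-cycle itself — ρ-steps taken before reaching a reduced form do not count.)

D = 57, ⌊√D⌋ = 7
river: ρ → (-2,7,1)
river: ρ → (1,7,-2)
river: ρ → (-2,5,4)
river: ρ → (4,3,-3)
river: ρ → (-3,3,4)
river: ρ → (4,5,-2)
ρ-cycle length = 6 (tail of 0 descent steps not counted)

6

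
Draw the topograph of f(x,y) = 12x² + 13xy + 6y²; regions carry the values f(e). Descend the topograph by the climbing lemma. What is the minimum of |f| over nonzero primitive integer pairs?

translate: b→-11 (≡13 mod 24), so (12,13,6)→(12,-11,5)
flip: (12,-11,5)→(5,11,12)
translate: b→1 (≡11 mod 10), so (5,11,12)→(5,1,6)
reduced (well bottom): (5,1,6) with a≤c, −a<b≤a
well minimum = a = 5

5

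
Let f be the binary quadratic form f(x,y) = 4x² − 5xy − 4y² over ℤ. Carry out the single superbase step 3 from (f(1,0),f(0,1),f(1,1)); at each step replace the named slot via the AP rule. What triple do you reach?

start (4,-4,-5) = (f(1,0),f(0,1),f(1,1))
replace slot 3: 2·(4+(-4)) − (-5) = 5 → (4,-4,5)

4,-4,5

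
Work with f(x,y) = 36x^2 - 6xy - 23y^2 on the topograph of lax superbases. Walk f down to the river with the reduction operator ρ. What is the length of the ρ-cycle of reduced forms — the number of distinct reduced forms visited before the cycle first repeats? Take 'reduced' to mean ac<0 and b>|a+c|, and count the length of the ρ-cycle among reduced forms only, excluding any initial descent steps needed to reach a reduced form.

D = 3348, ⌊√D⌋ = 57
descent: ρ → (-23,52,7)  [lands on river]
river: ρ → (7,46,-44)
river: ρ → (-44,42,9)
river: ρ → (9,48,-29)
river: ρ → (-29,10,28)
river: ρ → (28,46,-11)
river: ρ → (-11,42,36)
river: ρ → (36,30,-17)
river: ρ → (-17,38,28)
river: ρ → (28,18,-27)
river: ρ → (-27,36,19)
river: ρ → (19,40,-23)
ρ-cycle length = 12 (tail of 1 descent step not counted)

12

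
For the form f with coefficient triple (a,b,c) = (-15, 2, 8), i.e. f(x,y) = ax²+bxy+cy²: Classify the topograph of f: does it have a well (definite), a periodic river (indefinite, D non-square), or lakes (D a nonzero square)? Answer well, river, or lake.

D = b²−4ac = 2² − 4·(-15)·8 = 484
D = 22² is a perfect square ⇒ form factors over ℤ ⇒ lakes

lake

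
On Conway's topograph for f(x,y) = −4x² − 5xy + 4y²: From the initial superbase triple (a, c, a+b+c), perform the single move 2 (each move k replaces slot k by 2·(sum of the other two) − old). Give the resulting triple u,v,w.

start (-4,4,-5) = (f(1,0),f(0,1),f(1,1))
replace slot 2: 2·((-4)+(-5)) − 4 = -22 → (-4,-22,-5)

-4,-22,-5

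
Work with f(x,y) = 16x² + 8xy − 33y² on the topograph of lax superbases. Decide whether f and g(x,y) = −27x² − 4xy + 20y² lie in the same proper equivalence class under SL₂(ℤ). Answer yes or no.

D₁ = 2176, D₂ = 2176
river cycle of f (length 10): (16, 40, -9), (-9, 32, 32), (32, 32, -9), (-9, 40, 16), (16, 24, -25), (-25, 26, 15), (15, 34, -17), (-17, 34, 15), (15, 26, -25), (-25, 24, 16)
river cycle of g (length 6): (20, 44, -3), (-3, 46, 5), (5, 44, -12), (-12, 28, 29), (29, 30, -11), (-11, 36, 20)
cycles differ ⇒ inequivalent

no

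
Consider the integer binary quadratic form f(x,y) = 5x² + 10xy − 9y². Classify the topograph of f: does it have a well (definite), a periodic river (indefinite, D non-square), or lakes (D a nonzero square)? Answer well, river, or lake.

D = b²−4ac = 10² − 4·5·(-9) = 280
D > 0 non-square ⇒ indefinite ⇒ periodic river

river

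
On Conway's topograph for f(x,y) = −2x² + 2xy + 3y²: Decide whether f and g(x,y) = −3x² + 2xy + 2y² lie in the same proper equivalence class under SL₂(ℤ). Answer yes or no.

D₁ = 28, D₂ = 28
river cycle of f (length 4): (3, 4, -1), (-1, 4, 3), (3, 2, -2), (-2, 2, 3)
river cycle of g (length 4): (2, 2, -3), (-3, 4, 1), (1, 4, -3), (-3, 2, 2)
cycles differ ⇒ inequivalent

no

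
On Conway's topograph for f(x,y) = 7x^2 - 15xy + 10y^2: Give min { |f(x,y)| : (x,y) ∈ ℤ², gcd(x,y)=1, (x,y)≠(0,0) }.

translate: b→-1 (≡-15 mod 14), so (7,-15,10)→(7,-1,2)
flip: (7,-1,2)→(2,1,7)
reduced (well bottom): (2,1,7) with a≤c, −a<b≤a
well minimum = a = 2

2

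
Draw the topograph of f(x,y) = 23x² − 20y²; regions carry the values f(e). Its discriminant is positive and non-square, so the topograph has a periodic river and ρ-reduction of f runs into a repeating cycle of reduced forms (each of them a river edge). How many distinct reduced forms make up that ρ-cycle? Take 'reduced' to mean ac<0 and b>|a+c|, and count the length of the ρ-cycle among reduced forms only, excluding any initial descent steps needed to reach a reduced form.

D = 1840, ⌊√D⌋ = 42
descent: ρ → (-20,40,3)  [lands on river]
river: ρ → (3,38,-33)
river: ρ → (-33,28,8)
river: ρ → (8,36,-17)
river: ρ → (-17,32,12)
river: ρ → (12,40,-5)
river: ρ → (-5,40,12)
river: ρ → (12,32,-17)
river: ρ → (-17,36,8)
river: ρ → (8,28,-33)
river: ρ → (-33,38,3)
river: ρ → (3,40,-20)
ρ-cycle length = 12 (tail of 1 descent step not counted)

12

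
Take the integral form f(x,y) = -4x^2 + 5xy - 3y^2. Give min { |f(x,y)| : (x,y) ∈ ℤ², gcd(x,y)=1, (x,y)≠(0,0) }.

translate: b→3 (≡-5 mod 8), so (4,-5,3)→(4,3,2)
flip: (4,3,2)→(2,-3,4)
translate: b→1 (≡-3 mod 4), so (2,-3,4)→(2,1,3)
reduced (well bottom): (2,1,3) with a≤c, −a<b≤a
well minimum |f| = |-2| = 2 (negative-definite)

2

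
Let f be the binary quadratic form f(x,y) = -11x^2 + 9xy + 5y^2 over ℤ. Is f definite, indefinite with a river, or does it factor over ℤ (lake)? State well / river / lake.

D = b²−4ac = 9² − 4·(-11)·5 = 301
D > 0 non-square ⇒ indefinite ⇒ periodic river

river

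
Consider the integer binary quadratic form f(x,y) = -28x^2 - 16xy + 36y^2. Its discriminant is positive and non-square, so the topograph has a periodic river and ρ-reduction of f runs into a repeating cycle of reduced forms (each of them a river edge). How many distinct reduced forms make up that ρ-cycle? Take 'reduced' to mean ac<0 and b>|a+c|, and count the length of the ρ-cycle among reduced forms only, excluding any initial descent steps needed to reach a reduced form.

D = 4288, ⌊√D⌋ = 65
descent: ρ → (36,16,-28)  [lands on river]
river: ρ → (-28,40,24)
river: ρ → (24,56,-12)
river: ρ → (-12,64,4)
river: ρ → (4,64,-12)
river: ρ → (-12,56,24)
river: ρ → (24,40,-28)
river: ρ → (-28,16,36)
river: ρ → (36,56,-8)
river: ρ → (-8,56,36)
ρ-cycle length = 10 (tail of 1 descent step not counted)

10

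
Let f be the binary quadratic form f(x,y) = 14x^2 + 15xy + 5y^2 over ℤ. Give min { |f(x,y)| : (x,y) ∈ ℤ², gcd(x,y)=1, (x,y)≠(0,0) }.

translate: b→-13 (≡15 mod 28), so (14,15,5)→(14,-13,4)
flip: (14,-13,4)→(4,13,14)
translate: b→-3 (≡13 mod 8), so (4,13,14)→(4,-3,4)
flip: (4,-3,4)→(4,3,4)
reduced (well bottom): (4,3,4) with a≤c, −a<b≤a
well minimum = a = 4

4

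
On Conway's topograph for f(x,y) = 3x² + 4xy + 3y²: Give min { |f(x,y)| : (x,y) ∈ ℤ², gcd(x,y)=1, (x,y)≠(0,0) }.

translate: b→-2 (≡4 mod 6), so (3,4,3)→(3,-2,2)
flip: (3,-2,2)→(2,2,3)
reduced (well bottom): (2,2,3) with a≤c, −a<b≤a
well minimum = a = 2

2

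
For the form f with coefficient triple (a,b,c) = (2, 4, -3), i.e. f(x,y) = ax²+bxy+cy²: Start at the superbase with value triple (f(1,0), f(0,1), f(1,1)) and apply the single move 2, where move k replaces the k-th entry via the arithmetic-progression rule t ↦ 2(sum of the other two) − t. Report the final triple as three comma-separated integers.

start (2,-3,3) = (f(1,0),f(0,1),f(1,1))
replace slot 2: 2·(2+3) − (-3) = 13 → (2,13,3)

2,13,3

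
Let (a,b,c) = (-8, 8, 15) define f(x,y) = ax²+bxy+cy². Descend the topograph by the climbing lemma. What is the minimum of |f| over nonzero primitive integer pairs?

river: ρ → (15,22,-1)
river: ρ → (-1,22,15)
river: ρ → (15,8,-8)
river: ρ → (-8,8,15)
closes: descent 0, river 4
min |a| on river = 1

1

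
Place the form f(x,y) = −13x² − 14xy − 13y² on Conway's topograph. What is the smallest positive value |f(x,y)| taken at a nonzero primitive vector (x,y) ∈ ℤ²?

translate: b→-12 (≡14 mod 26), so (13,14,13)→(13,-12,12)
flip: (13,-12,12)→(12,12,13)
reduced (well bottom): (12,12,13) with a≤c, −a<b≤a
well minimum |f| = |-12| = 12 (negative-definite)

12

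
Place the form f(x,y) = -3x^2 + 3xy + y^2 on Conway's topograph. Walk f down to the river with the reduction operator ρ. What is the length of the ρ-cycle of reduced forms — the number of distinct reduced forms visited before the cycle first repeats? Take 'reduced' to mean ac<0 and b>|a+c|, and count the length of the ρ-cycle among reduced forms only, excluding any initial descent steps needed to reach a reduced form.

D = 21, ⌊√D⌋ = 4
river: ρ → (1,3,-3)
river: ρ → (-3,3,1)
ρ-cycle length = 2 (tail of 0 descent steps not counted)

2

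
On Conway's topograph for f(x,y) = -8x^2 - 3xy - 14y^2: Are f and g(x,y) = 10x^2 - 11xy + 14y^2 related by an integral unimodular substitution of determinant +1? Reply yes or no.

D₁ = -439, D₂ = -439
f is negative-definite; reduce −f:
−f: reduced (well bottom): (8,3,14) with a≤c, −a<b≤a
flip sign back: reduced form of f is (-8,-3,-14)
g: translate: b→9 (≡-11 mod 20), so (10,-11,14)→(10,9,13)
g: reduced (well bottom): (10,9,13) with a≤c, −a<b≤a
reduced forms (-8, -3, -14) vs (10, 9, 13) ⇒ inequivalent

no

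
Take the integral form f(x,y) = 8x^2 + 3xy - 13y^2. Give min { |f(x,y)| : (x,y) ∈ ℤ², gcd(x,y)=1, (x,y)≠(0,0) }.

descent: ρ → (-13,-3,8)
descent: ρ → (8,19,-2)  [lands on river]
river: ρ → (-2,17,17)
river: ρ → (17,17,-2)
river: ρ → (-2,19,8)
river: ρ → (8,13,-8)
river: ρ → (-8,19,2)
river: ρ → (2,17,-17)
river: ρ → (-17,17,2)
river: ρ → (2,19,-8)
river: ρ → (-8,13,8)
closes: descent 2, river 10
min |a| on river = 2

2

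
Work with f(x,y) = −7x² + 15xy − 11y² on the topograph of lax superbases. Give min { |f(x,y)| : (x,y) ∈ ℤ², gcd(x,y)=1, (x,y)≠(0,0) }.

translate: b→-1 (≡-15 mod 14), so (7,-15,11)→(7,-1,3)
flip: (7,-1,3)→(3,1,7)
reduced (well bottom): (3,1,7) with a≤c, −a<b≤a
well minimum |f| = |-3| = 3 (negative-definite)

3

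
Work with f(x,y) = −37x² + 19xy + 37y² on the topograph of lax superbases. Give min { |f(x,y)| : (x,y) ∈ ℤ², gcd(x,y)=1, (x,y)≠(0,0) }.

river: ρ → (37,55,-19)
river: ρ → (-19,59,31)
river: ρ → (31,65,-13)
river: ρ → (-13,65,31)
river: ρ → (31,59,-19)
river: ρ → (-19,55,37)
river: ρ → (37,19,-37)
river: ρ → (-37,55,19)
river: ρ → (19,59,-31)
river: ρ → (-31,65,13)
river: ρ → (13,65,-31)
river: ρ → (-31,59,19)
river: ρ → (19,55,-37)
river: ρ → (-37,19,37)
closes: descent 0, river 14
min |a| on river = 13

13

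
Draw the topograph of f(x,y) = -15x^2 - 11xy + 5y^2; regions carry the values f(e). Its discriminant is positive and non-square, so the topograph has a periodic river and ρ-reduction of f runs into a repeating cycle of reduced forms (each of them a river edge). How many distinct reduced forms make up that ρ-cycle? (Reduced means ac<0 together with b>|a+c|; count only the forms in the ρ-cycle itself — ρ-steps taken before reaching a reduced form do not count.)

D = 421, ⌊√D⌋ = 20
descent: ρ → (5,11,-15)  [lands on river]
river: ρ → (-15,19,1)
river: ρ → (1,19,-15)
river: ρ → (-15,11,5)
river: ρ → (5,19,-3)
river: ρ → (-3,17,11)
river: ρ → (11,5,-9)
river: ρ → (-9,13,7)
river: ρ → (7,15,-7)
river: ρ → (-7,13,9)
river: ρ → (9,5,-11)
river: ρ → (-11,17,3)
river: ρ → (3,19,-5)
river: ρ → (-5,11,15)
river: ρ → (15,19,-1)
river: ρ → (-1,19,15)
river: ρ → (15,11,-5)
river: ρ → (-5,19,3)
river: ρ → (3,17,-11)
river: ρ → (-11,5,9)
river: ρ → (9,13,-7)
river: ρ → (-7,15,7)
river: ρ → (7,13,-9)
river: ρ → (-9,5,11)
river: ρ → (11,17,-3)
river: ρ → (-3,19,5)
ρ-cycle length = 26 (tail of 1 descent step not counted)

26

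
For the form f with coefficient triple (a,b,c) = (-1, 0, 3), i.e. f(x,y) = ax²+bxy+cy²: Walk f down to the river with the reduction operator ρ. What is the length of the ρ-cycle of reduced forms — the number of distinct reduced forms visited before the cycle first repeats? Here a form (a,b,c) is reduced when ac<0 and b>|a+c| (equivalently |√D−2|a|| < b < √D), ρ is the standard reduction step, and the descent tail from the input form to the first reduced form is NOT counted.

D = 12, ⌊√D⌋ = 3
descent: ρ → (3,0,-1)
descent: ρ → (-1,2,2)  [lands on river]
river: ρ → (2,2,-1)
ρ-cycle length = 2 (tail of 2 descent steps not counted)

2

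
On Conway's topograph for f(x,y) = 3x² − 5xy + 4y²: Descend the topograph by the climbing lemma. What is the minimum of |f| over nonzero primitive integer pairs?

translate: b→1 (≡-5 mod 6), so (3,-5,4)→(3,1,2)
flip: (3,1,2)→(2,-1,3)
reduced (well bottom): (2,-1,3) with a≤c, −a<b≤a
well minimum = a = 2

2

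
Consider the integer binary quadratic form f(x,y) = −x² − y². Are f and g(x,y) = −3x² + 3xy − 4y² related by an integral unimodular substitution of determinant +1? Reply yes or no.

D₁ = -4, D₂ = -39
discriminants differ ⇒ not SL₂(ℤ)-equivalent

no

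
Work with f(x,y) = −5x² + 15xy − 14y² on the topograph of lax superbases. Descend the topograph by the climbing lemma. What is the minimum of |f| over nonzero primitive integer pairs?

translate: b→5 (≡-15 mod 10), so (5,-15,14)→(5,5,4)
flip: (5,5,4)→(4,-5,5)
translate: b→3 (≡-5 mod 8), so (4,-5,5)→(4,3,4)
reduced (well bottom): (4,3,4) with a≤c, −a<b≤a
well minimum |f| = |-4| = 4 (negative-definite)

4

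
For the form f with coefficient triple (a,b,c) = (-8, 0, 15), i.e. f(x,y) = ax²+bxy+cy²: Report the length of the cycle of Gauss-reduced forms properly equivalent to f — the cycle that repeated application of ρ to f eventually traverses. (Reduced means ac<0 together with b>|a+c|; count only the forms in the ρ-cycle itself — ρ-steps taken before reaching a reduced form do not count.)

D = 480, ⌊√D⌋ = 21
descent: ρ → (15,0,-8)
descent: ρ → (-8,16,7)  [lands on river]
river: ρ → (7,12,-12)
river: ρ → (-12,12,7)
river: ρ → (7,16,-8)
ρ-cycle length = 4 (tail of 2 descent steps not counted)

4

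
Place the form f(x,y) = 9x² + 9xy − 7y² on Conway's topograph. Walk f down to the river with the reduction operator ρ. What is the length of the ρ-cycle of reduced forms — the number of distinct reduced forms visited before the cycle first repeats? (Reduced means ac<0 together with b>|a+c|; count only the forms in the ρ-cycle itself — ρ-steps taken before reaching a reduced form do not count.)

D = 333, ⌊√D⌋ = 18
river: ρ → (-7,5,11)
river: ρ → (11,17,-1)
river: ρ → (-1,17,11)
river: ρ → (11,5,-7)
river: ρ → (-7,9,9)
river: ρ → (9,9,-7)
ρ-cycle length = 6 (tail of 0 descent steps not counted)

6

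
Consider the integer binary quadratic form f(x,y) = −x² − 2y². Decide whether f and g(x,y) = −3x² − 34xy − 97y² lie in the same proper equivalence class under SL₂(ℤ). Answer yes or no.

D₁ = -8, D₂ = -8
f is negative-definite; reduce −f:
−f: reduced (well bottom): (1,0,2) with a≤c, −a<b≤a
flip sign back: reduced form of f is (-1,0,-2)
g is negative-definite; reduce −g:
−g: translate: b→-2 (≡34 mod 6), so (3,34,97)→(3,-2,1)
−g: flip: (3,-2,1)→(1,2,3)
−g: translate: b→0 (≡2 mod 2), so (1,2,3)→(1,0,2)
−g: reduced (well bottom): (1,0,2) with a≤c, −a<b≤a
flip sign back: reduced form of g is (-1,0,-2)
reduced forms (-1, 0, -2) vs (-1, 0, -2) ⇒ equivalent

yes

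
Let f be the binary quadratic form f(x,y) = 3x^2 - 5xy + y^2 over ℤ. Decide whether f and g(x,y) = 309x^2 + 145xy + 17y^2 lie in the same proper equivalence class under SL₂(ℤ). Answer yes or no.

D₁ = 13, D₂ = 13
river cycle of f (length 2): (1, 3, -1), (-1, 3, 1)
river cycle of g (length 2): (1, 3, -1), (-1, 3, 1)
cycles coincide ⇒ equivalent

yes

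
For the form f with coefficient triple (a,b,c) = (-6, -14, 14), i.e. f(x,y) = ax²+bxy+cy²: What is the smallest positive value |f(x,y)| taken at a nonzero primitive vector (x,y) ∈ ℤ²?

descent: ρ → (14,14,-6)  [lands on river]
river: ρ → (-6,22,2)
river: ρ → (2,22,-6)
river: ρ → (-6,14,14)
closes: descent 1, river 4
min |a| on river = 2

2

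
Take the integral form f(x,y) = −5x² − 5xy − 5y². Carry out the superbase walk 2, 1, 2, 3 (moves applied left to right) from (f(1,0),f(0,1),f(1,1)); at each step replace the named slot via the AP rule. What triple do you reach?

start (-5,-5,-15) = (f(1,0),f(0,1),f(1,1))
replace slot 2: 2·((-5)+(-15)) − (-5) = -35 → (-5,-35,-15)
replace slot 1: 2·((-35)+(-15)) − (-5) = -95 → (-95,-35,-15)
replace slot 2: 2·((-95)+(-15)) − (-35) = -185 → (-95,-185,-15)
replace slot 3: 2·((-95)+(-185)) − (-15) = -545 → (-95,-185,-545)

-95,-185,-545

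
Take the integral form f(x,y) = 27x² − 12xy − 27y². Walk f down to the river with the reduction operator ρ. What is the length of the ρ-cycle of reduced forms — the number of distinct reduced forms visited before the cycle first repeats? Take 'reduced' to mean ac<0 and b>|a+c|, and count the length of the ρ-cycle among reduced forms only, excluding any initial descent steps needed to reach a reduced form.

D = 3060, ⌊√D⌋ = 55
descent: ρ → (-27,12,27)  [lands on river]
river: ρ → (27,42,-12)
river: ρ → (-12,54,3)
river: ρ → (3,54,-12)
river: ρ → (-12,42,27)
river: ρ → (27,12,-27)
river: ρ → (-27,42,12)
river: ρ → (12,54,-3)
river: ρ → (-3,54,12)
river: ρ → (12,42,-27)
ρ-cycle length = 10 (tail of 1 descent step not counted)

10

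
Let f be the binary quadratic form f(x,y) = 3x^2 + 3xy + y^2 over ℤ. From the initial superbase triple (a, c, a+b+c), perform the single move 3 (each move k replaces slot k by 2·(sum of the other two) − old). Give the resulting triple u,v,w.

start (3,1,7) = (f(1,0),f(0,1),f(1,1))
replace slot 3: 2·(3+1) − 7 = 1 → (3,1,1)

3,1,1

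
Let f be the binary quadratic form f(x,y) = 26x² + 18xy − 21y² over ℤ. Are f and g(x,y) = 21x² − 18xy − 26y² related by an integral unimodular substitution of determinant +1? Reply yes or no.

D₁ = 2508, D₂ = 2508
river cycle of f (length 10): (-21, 24, 23), (23, 22, -22), (-22, 22, 23), (23, 24, -21), (-21, 18, 26), (26, 34, -13), (-13, 44, 11), (11, 44, -13), (-13, 34, 26), (26, 18, -21)
river cycle of g (length 10): (-26, 18, 21), (21, 24, -23), (-23, 22, 22), (22, 22, -23), (-23, 24, 21), (21, 18, -26), (-26, 34, 13), (13, 44, -11), (-11, 44, 13), (13, 34, -26)
cycles differ ⇒ inequivalent

no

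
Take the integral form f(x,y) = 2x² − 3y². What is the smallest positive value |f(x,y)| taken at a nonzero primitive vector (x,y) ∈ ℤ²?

descent: ρ → (-3,0,2)
descent: ρ → (2,4,-1)  [lands on river]
river: ρ → (-1,4,2)
closes: descent 2, river 2
min |a| on river = 1

1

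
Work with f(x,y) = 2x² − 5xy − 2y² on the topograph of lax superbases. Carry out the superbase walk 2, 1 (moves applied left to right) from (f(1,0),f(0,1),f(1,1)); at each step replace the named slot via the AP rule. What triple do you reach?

start (2,-2,-5) = (f(1,0),f(0,1),f(1,1))
replace slot 2: 2·(2+(-5)) − (-2) = -4 → (2,-4,-5)
replace slot 1: 2·((-4)+(-5)) − 2 = -20 → (-20,-4,-5)

-20,-4,-5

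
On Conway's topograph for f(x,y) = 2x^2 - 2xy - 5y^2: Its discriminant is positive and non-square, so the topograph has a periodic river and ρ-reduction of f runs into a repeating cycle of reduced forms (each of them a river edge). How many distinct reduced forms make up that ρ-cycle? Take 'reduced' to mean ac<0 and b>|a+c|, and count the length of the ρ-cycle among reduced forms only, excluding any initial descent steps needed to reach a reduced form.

D = 44, ⌊√D⌋ = 6
descent: ρ → (-5,2,2)
descent: ρ → (2,6,-1)  [lands on river]
river: ρ → (-1,6,2)
ρ-cycle length = 2 (tail of 2 descent steps not counted)

2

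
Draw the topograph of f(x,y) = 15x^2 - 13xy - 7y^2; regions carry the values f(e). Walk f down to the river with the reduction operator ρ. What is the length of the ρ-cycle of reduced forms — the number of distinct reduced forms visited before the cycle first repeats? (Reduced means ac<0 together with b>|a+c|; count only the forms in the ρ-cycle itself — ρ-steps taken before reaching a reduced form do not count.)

D = 589, ⌊√D⌋ = 24
descent: ρ → (-7,13,15)  [lands on river]
river: ρ → (15,17,-5)
river: ρ → (-5,23,3)
river: ρ → (3,19,-19)
river: ρ → (-19,19,3)
river: ρ → (3,23,-5)
river: ρ → (-5,17,15)
river: ρ → (15,13,-7)
river: ρ → (-7,15,13)
river: ρ → (13,11,-9)
river: ρ → (-9,7,15)
river: ρ → (15,23,-1)
river: ρ → (-1,23,15)
river: ρ → (15,7,-9)
river: ρ → (-9,11,13)
river: ρ → (13,15,-7)
ρ-cycle length = 16 (tail of 1 descent step not counted)

16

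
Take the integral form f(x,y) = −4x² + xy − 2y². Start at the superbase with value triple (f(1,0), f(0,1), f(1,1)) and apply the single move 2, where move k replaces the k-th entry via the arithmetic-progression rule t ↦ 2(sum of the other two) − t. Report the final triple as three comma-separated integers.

start (-4,-2,-5) = (f(1,0),f(0,1),f(1,1))
replace slot 2: 2·((-4)+(-5)) − (-2) = -16 → (-4,-16,-5)

-4,-16,-5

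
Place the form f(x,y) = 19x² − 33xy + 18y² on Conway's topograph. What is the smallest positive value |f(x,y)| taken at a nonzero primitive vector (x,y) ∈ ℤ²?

translate: b→5 (≡-33 mod 38), so (19,-33,18)→(19,5,4)
flip: (19,5,4)→(4,-5,19)
translate: b→3 (≡-5 mod 8), so (4,-5,19)→(4,3,18)
reduced (well bottom): (4,3,18) with a≤c, −a<b≤a
well minimum = a = 4

4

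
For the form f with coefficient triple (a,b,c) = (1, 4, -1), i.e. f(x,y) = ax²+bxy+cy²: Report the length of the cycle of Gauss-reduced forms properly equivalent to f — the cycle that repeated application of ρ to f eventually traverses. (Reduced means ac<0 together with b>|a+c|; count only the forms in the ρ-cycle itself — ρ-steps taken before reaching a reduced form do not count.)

D = 20, ⌊√D⌋ = 4
river: ρ → (-1,4,1)
river: ρ → (1,4,-1)
ρ-cycle length = 2 (tail of 0 descent steps not counted)

2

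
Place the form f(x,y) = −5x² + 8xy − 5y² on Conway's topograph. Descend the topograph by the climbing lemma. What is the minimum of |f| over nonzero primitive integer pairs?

translate: b→2 (≡-8 mod 10), so (5,-8,5)→(5,2,2)
flip: (5,2,2)→(2,-2,5)
translate: b→2 (≡-2 mod 4), so (2,-2,5)→(2,2,5)
reduced (well bottom): (2,2,5) with a≤c, −a<b≤a
well minimum |f| = |-2| = 2 (negative-definite)

2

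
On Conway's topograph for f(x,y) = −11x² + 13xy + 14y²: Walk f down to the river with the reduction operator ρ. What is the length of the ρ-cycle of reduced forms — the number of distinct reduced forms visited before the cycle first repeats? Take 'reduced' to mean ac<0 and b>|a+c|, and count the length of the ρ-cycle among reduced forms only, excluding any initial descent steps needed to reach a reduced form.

D = 785, ⌊√D⌋ = 28
river: ρ → (14,15,-10)
river: ρ → (-10,25,4)
river: ρ → (4,23,-16)
river: ρ → (-16,9,11)
river: ρ → (11,13,-14)
river: ρ → (-14,15,10)
river: ρ → (10,25,-4)
river: ρ → (-4,23,16)
river: ρ → (16,9,-11)
river: ρ → (-11,13,14)
ρ-cycle length = 10 (tail of 0 descent steps not counted)

10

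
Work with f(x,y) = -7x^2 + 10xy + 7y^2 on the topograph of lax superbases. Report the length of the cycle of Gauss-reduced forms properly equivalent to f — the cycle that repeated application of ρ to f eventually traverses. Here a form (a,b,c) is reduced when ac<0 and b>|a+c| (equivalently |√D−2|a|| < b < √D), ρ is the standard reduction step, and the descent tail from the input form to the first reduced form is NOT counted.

D = 296, ⌊√D⌋ = 17
river: ρ → (7,4,-10)
river: ρ → (-10,16,1)
river: ρ → (1,16,-10)
river: ρ → (-10,4,7)
river: ρ → (7,10,-7)
river: ρ → (-7,4,10)
river: ρ → (10,16,-1)
river: ρ → (-1,16,10)
river: ρ → (10,4,-7)
river: ρ → (-7,10,7)
ρ-cycle length = 10 (tail of 0 descent steps not counted)

10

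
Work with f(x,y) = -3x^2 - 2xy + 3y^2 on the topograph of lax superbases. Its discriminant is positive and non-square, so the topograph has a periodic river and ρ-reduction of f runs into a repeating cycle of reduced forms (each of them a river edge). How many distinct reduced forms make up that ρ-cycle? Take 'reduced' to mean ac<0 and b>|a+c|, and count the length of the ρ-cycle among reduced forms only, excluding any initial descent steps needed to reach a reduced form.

D = 40, ⌊√D⌋ = 6
descent: ρ → (3,2,-3)  [lands on river]
river: ρ → (-3,4,2)
river: ρ → (2,4,-3)
river: ρ → (-3,2,3)
river: ρ → (3,4,-2)
river: ρ → (-2,4,3)
ρ-cycle length = 6 (tail of 1 descent step not counted)

6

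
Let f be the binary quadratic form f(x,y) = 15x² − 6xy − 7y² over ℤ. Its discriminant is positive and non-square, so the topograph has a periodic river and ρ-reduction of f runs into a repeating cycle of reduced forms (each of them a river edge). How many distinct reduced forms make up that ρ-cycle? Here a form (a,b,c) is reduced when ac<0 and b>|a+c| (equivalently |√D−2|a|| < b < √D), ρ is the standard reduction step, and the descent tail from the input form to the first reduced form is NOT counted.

D = 456, ⌊√D⌋ = 21
descent: ρ → (-7,20,2)  [lands on river]
river: ρ → (2,20,-7)
river: ρ → (-7,8,14)
river: ρ → (14,20,-1)
river: ρ → (-1,20,14)
river: ρ → (14,8,-7)
ρ-cycle length = 6 (tail of 1 descent step not counted)

6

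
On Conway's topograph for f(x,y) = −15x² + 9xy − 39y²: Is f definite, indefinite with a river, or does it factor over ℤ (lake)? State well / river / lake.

D = b²−4ac = 9² − 4·(-15)·(-39) = -2259
D < 0 ⇒ definite ⇒ every region one sign ⇒ single well

well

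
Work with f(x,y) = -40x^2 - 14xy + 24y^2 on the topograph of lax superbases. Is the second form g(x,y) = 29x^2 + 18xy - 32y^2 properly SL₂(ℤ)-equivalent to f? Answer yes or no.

D₁ = 4036, D₂ = 4036
river cycle of f (length 14): (24, 62, -2), (-2, 62, 24), (24, 34, -30), (-30, 26, 28), (28, 30, -28), (-28, 26, 30), (30, 34, -24), (-24, 62, 2), (2, 62, -24), (-24, 34, 30), … (4 more)
river cycle of g (length 18): (-32, 46, 15), (15, 44, -35), (-35, 26, 24), (24, 22, -37), (-37, 52, 9), (9, 56, -25), (-25, 44, 21), (21, 40, -29), (-29, 18, 32), (32, 46, -15), … (8 more)
cycles differ ⇒ inequivalent

no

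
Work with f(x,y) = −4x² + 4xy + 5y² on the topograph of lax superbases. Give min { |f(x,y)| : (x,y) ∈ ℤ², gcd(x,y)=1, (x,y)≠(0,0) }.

river: ρ → (5,6,-3)
river: ρ → (-3,6,5)
river: ρ → (5,4,-4)
river: ρ → (-4,4,5)
closes: descent 0, river 4
min |a| on river = 3

3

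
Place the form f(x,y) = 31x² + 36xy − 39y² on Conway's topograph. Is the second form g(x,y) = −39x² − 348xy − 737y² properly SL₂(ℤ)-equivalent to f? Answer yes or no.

D₁ = 6132, D₂ = 6132
river cycle of f (length 22): (-39, 42, 28), (28, 70, -11), (-11, 62, 52), (52, 42, -21), (-21, 42, 52), (52, 62, -11), (-11, 70, 28), (28, 42, -39), (-39, 36, 31), (31, 26, -44), … (12 more)
river cycle of g (length 22): (-39, 42, 28), (28, 70, -11), (-11, 62, 52), (52, 42, -21), (-21, 42, 52), (52, 62, -11), (-11, 70, 28), (28, 42, -39), (-39, 36, 31), (31, 26, -44), … (12 more)
cycles coincide ⇒ equivalent

yes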